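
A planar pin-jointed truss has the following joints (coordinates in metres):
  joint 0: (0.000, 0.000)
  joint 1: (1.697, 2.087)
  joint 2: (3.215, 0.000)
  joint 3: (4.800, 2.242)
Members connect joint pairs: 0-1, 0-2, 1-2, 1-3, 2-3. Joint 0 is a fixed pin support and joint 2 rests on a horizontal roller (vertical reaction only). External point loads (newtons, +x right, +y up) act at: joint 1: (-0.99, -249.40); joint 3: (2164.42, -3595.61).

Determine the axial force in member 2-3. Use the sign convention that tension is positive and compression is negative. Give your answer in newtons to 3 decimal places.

-4701.841

N=4 nodes, M=5 members, R=3 reactions → 2N=8, M+R=8
member 0 (0-1): L=2.6899, (cx,cy)=(0.6309,0.7759)
member 1 (0-2): L=3.2150, (cx,cy)=(1.0000,0.0000)
member 2 (1-2): L=2.5807, (cx,cy)=(0.5882,-0.8087)
member 3 (1-3): L=3.1069, (cx,cy)=(0.9988,0.0499)
member 4 (2-3): L=2.7457, (cx,cy)=(0.5773,0.8166)
solve A·x = −loads:
  F[0-1] = +4077.4771 N (tension)
  F[0-2] = -408.9952 N (compression)
  F[1-2] = -3919.0138 N (compression)
  F[1-3] = +4884.7315 N (tension)
  F[2-3] = -4701.8415 N (compression)
  Rx@0 = -2163.4300 N
  Ry@0 = -3163.6131 N
  Ry@2 = +7008.6231 N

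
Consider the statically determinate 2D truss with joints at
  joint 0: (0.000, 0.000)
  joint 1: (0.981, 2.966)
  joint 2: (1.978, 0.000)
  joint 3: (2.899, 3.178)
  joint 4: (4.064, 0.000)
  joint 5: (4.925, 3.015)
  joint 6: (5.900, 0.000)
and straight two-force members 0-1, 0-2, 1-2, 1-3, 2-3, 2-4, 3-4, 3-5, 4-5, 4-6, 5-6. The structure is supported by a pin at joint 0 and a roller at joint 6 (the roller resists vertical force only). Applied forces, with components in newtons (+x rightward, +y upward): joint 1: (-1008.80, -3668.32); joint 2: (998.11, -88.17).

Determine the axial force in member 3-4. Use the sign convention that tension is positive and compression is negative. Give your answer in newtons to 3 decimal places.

N=7 nodes, M=11 members, R=3 reactions → 2N=14, M+R=14
member 0 (0-1): L=3.1240, (cx,cy)=(0.3140,0.9494)
member 1 (0-2): L=1.9780, (cx,cy)=(1.0000,0.0000)
member 2 (1-2): L=3.1291, (cx,cy)=(0.3186,-0.9479)
member 3 (1-3): L=1.9297, (cx,cy)=(0.9939,0.1099)
member 4 (2-3): L=3.3088, (cx,cy)=(0.2784,0.9605)
member 5 (2-4): L=2.0860, (cx,cy)=(1.0000,0.0000)
member 6 (3-4): L=3.3848, (cx,cy)=(0.3442,-0.9389)
member 7 (3-5): L=2.0325, (cx,cy)=(0.9968,-0.0802)
member 8 (4-5): L=3.1355, (cx,cy)=(0.2746,0.9616)
member 9 (4-6): L=1.8360, (cx,cy)=(1.0000,0.0000)
member 10 (5-6): L=3.1687, (cx,cy)=(0.3077,-0.9515)
solve A·x = −loads:
  F[0-1] = -3817.2169 N (compression)
  F[0-2] = +1187.9856 N (tension)
  F[1-2] = -66.2973 N (compression)
  F[1-3] = -169.7795 N (compression)
  F[2-3] = +157.2257 N (tension)
  F[2-4] = +124.9877 N (tension)
  F[3-4] = -134.2212 N (compression)
  F[3-5] = -79.0454 N (compression)
  F[4-5] = +131.0584 N (tension)
  F[4-6] = +42.8028 N (tension)
  F[5-6] = -139.1084 N (compression)
  Rx@0 = +10.6900 N
  Ry@0 = +3624.1304 N
  Ry@6 = +132.3596 N

-134.221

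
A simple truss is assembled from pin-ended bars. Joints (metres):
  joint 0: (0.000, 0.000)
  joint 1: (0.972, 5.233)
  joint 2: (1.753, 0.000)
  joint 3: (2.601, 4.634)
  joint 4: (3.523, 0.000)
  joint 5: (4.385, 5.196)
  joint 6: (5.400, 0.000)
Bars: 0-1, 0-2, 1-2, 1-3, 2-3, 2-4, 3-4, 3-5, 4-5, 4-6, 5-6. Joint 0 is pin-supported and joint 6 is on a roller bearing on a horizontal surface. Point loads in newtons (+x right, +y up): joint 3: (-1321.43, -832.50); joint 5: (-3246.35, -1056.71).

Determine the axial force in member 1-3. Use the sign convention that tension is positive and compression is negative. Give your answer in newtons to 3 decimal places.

-1845.856

N=7 nodes, M=11 members, R=3 reactions → 2N=14, M+R=14
member 0 (0-1): L=5.3225, (cx,cy)=(0.1826,0.9832)
member 1 (0-2): L=1.7530, (cx,cy)=(1.0000,0.0000)
member 2 (1-2): L=5.2910, (cx,cy)=(0.1476,-0.9890)
member 3 (1-3): L=1.7356, (cx,cy)=(0.9386,-0.3451)
member 4 (2-3): L=4.7110, (cx,cy)=(0.1800,0.9837)
member 5 (2-4): L=1.7700, (cx,cy)=(1.0000,0.0000)
member 6 (3-4): L=4.7248, (cx,cy)=(0.1951,-0.9808)
member 7 (3-5): L=1.8704, (cx,cy)=(0.9538,0.3005)
member 8 (4-5): L=5.2670, (cx,cy)=(0.1637,0.9865)
member 9 (4-6): L=1.8770, (cx,cy)=(1.0000,0.0000)
member 10 (5-6): L=5.2942, (cx,cy)=(0.1917,-0.9814)
solve A·x = −loads:
  F[0-1] = -4971.4300 N (compression)
  F[0-2] = -3659.8938 N (compression)
  F[1-2] = +5586.0576 N (tension)
  F[1-3] = -1845.8564 N (compression)
  F[2-3] = -5616.6103 N (compression)
  F[2-4] = -1824.3101 N (compression)
  F[3-4] = +3461.1249 N (tension)
  F[3-5] = -2199.0538 N (compression)
  F[4-5] = -3440.9821 N (compression)
  F[4-6] = -585.7577 N (compression)
  F[5-6] = +3055.2938 N (tension)
  Rx@0 = +4567.7800 N
  Ry@0 = +4887.8277 N
  Ry@6 = -2998.6177 N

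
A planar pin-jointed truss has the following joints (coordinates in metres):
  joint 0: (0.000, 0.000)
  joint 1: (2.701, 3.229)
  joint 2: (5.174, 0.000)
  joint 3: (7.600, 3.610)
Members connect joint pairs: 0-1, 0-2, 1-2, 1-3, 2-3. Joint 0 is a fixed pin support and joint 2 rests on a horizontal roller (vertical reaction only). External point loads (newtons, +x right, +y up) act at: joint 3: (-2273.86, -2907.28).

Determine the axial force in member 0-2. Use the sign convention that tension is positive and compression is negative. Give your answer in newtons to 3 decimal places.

-2087.038

N=4 nodes, M=5 members, R=3 reactions → 2N=8, M+R=8
member 0 (0-1): L=4.2097, (cx,cy)=(0.6416,0.7670)
member 1 (0-2): L=5.1740, (cx,cy)=(1.0000,0.0000)
member 2 (1-2): L=4.0672, (cx,cy)=(0.6080,-0.7939)
member 3 (1-3): L=4.9138, (cx,cy)=(0.9970,0.0775)
member 4 (2-3): L=4.3494, (cx,cy)=(0.5578,0.8300)
solve A·x = −loads:
  F[0-1] = -291.1773 N (compression)
  F[0-2] = -2087.0382 N (compression)
  F[1-2] = +248.2328 N (tension)
  F[1-3] = -338.7757 N (compression)
  F[2-3] = -3471.1283 N (compression)
  Rx@0 = +2273.8600 N
  Ry@0 = +223.3424 N
  Ry@2 = +2683.9376 N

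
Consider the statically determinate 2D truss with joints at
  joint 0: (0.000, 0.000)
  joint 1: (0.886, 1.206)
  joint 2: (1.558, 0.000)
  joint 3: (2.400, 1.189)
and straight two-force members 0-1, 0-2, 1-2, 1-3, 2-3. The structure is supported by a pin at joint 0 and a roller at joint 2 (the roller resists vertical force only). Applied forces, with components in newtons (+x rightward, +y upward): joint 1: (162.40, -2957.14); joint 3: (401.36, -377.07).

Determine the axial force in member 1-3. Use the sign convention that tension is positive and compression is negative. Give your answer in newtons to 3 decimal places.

N=4 nodes, M=5 members, R=3 reactions → 2N=8, M+R=8
member 0 (0-1): L=1.4965, (cx,cy)=(0.5921,0.8059)
member 1 (0-2): L=1.5580, (cx,cy)=(1.0000,0.0000)
member 2 (1-2): L=1.3806, (cx,cy)=(0.4867,-0.8735)
member 3 (1-3): L=1.5141, (cx,cy)=(0.9999,-0.0112)
member 4 (2-3): L=1.4569, (cx,cy)=(0.5779,0.8161)
solve A·x = −loads:
  F[0-1] = -793.7610 N (compression)
  F[0-2] = +1033.7131 N (tension)
  F[1-2] = -2661.4622 N (compression)
  F[1-3] = +663.1542 N (tension)
  F[2-3] = -452.9198 N (compression)
  Rx@0 = -563.7600 N
  Ry@0 = +639.6879 N
  Ry@2 = +2694.5221 N

663.154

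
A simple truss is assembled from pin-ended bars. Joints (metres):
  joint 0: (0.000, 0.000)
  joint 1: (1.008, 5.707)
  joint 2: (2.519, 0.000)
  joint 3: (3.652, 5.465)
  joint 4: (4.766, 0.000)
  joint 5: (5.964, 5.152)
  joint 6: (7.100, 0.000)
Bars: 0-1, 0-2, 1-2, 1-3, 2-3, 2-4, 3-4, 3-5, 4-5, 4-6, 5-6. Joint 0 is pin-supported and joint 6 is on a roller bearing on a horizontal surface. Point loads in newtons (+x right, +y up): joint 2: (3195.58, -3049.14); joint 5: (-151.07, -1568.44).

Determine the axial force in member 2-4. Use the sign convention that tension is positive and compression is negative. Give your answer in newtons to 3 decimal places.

772.417

N=7 nodes, M=11 members, R=3 reactions → 2N=14, M+R=14
member 0 (0-1): L=5.7953, (cx,cy)=(0.1739,0.9848)
member 1 (0-2): L=2.5190, (cx,cy)=(1.0000,0.0000)
member 2 (1-2): L=5.9036, (cx,cy)=(0.2559,-0.9667)
member 3 (1-3): L=2.6551, (cx,cy)=(0.9958,-0.0911)
member 4 (2-3): L=5.5812, (cx,cy)=(0.2030,0.9792)
member 5 (2-4): L=2.2470, (cx,cy)=(1.0000,0.0000)
member 6 (3-4): L=5.5774, (cx,cy)=(0.1997,-0.9798)
member 7 (3-5): L=2.3331, (cx,cy)=(0.9910,-0.1342)
member 8 (4-5): L=5.2895, (cx,cy)=(0.2265,0.9740)
member 9 (4-6): L=2.3340, (cx,cy)=(1.0000,0.0000)
member 10 (5-6): L=5.2758, (cx,cy)=(0.2153,-0.9765)
solve A·x = −loads:
  F[0-1] = -2363.9438 N (compression)
  F[0-2] = +3455.6778 N (tension)
  F[1-2] = +2507.8245 N (tension)
  F[1-3] = -1057.4315 N (compression)
  F[2-3] = +638.1340 N (tension)
  F[2-4] = +772.4171 N (tension)
  F[3-4] = -625.7350 N (compression)
  F[3-5] = -805.7900 N (compression)
  F[4-5] = +629.4843 N (tension)
  F[4-6] = +504.8648 N (tension)
  F[5-6] = -2344.6686 N (compression)
  Rx@0 = -3044.5100 N
  Ry@0 = +2327.9114 N
  Ry@6 = +2289.6686 N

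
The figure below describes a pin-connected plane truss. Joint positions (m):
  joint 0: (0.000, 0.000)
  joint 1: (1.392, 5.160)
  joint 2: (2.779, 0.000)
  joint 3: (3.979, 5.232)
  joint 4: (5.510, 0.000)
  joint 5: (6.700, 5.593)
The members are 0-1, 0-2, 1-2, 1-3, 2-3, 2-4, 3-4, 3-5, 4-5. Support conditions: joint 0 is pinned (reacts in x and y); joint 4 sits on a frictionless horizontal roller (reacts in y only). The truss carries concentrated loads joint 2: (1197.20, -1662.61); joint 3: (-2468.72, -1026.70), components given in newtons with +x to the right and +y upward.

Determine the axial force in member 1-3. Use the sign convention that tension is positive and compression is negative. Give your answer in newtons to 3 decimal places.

-1846.843

N=6 nodes, M=9 members, R=3 reactions → 2N=12, M+R=12
member 0 (0-1): L=5.3445, (cx,cy)=(0.2605,0.9655)
member 1 (0-2): L=2.7790, (cx,cy)=(1.0000,0.0000)
member 2 (1-2): L=5.3432, (cx,cy)=(0.2596,-0.9657)
member 3 (1-3): L=2.5880, (cx,cy)=(0.9996,0.0278)
member 4 (2-3): L=5.3679, (cx,cy)=(0.2236,0.9747)
member 5 (2-4): L=2.7310, (cx,cy)=(1.0000,0.0000)
member 6 (3-4): L=5.4514, (cx,cy)=(0.2808,-0.9598)
member 7 (3-5): L=2.7448, (cx,cy)=(0.9913,0.1315)
member 8 (4-5): L=5.7182, (cx,cy)=(0.2081,0.9781)
solve A·x = −loads:
  F[0-1] = -3576.9611 N (compression)
  F[0-2] = -339.8770 N (compression)
  F[1-2] = +3522.8867 N (tension)
  F[1-3] = -1846.8435 N (compression)
  F[2-3] = -1784.6810 N (compression)
  F[2-4] = -223.6203 N (compression)
  F[3-4] = +796.2405 N (tension)
  F[3-5] = +0.0000 N (tension)
  F[4-5] = -0.0000 N (compression)
  Rx@0 = +1271.5200 N
  Ry@0 = +3453.5043 N
  Ry@4 = -764.1943 N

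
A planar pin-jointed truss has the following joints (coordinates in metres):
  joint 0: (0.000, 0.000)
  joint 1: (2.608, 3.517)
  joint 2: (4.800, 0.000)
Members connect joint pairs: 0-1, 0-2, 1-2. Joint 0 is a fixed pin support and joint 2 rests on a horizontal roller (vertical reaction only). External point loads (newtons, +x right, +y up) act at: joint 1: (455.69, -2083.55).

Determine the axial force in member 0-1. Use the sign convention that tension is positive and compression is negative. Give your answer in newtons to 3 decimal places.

N=3 nodes, M=3 members, R=3 reactions → 2N=6, M+R=6
member 0 (0-1): L=4.3785, (cx,cy)=(0.5956,0.8032)
member 1 (0-2): L=4.8000, (cx,cy)=(1.0000,0.0000)
member 2 (1-2): L=4.1442, (cx,cy)=(0.5289,-0.8487)
solve A·x = −loads:
  F[0-1] = -768.8768 N (compression)
  F[0-2] = +913.6658 N (tension)
  F[1-2] = -1727.3664 N (compression)
  Rx@0 = -455.6900 N
  Ry@0 = +617.6000 N
  Ry@2 = +1465.9500 N

-768.877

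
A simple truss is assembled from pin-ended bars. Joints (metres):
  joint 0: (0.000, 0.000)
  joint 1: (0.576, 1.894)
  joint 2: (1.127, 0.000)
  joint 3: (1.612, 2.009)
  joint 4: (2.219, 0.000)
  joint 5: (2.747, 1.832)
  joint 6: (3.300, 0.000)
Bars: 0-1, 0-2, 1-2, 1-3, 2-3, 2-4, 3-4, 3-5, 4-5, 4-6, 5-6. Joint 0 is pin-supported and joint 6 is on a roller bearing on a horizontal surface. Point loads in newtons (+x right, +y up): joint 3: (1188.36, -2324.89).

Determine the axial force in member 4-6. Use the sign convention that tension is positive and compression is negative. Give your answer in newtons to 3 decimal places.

N=7 nodes, M=11 members, R=3 reactions → 2N=14, M+R=14
member 0 (0-1): L=1.9796, (cx,cy)=(0.2910,0.9567)
member 1 (0-2): L=1.1270, (cx,cy)=(1.0000,0.0000)
member 2 (1-2): L=1.9725, (cx,cy)=(0.2793,-0.9602)
member 3 (1-3): L=1.0424, (cx,cy)=(0.9939,0.1103)
member 4 (2-3): L=2.0667, (cx,cy)=(0.2347,0.9721)
member 5 (2-4): L=1.0920, (cx,cy)=(1.0000,0.0000)
member 6 (3-4): L=2.0987, (cx,cy)=(0.2892,-0.9573)
member 7 (3-5): L=1.1487, (cx,cy)=(0.9881,-0.1541)
member 8 (4-5): L=1.9066, (cx,cy)=(0.2769,0.9609)
member 9 (4-6): L=1.0810, (cx,cy)=(1.0000,0.0000)
member 10 (5-6): L=1.9136, (cx,cy)=(0.2890,-0.9573)
solve A·x = −loads:
  F[0-1] = -486.8195 N (compression)
  F[0-2] = +1330.0053 N (tension)
  F[1-2] = +454.0294 N (tension)
  F[1-3] = -270.1220 N (compression)
  F[2-3] = -448.4797 N (compression)
  F[2-4] = +1562.0786 N (tension)
  F[3-4] = -1771.1119 N (compression)
  F[3-5] = -1062.5141 N (compression)
  F[4-5] = +1764.4256 N (tension)
  F[4-6] = +561.1902 N (tension)
  F[5-6] = -1941.9858 N (compression)
  Rx@0 = -1188.3600 N
  Ry@0 = +465.7573 N
  Ry@6 = +1859.1327 N

561.190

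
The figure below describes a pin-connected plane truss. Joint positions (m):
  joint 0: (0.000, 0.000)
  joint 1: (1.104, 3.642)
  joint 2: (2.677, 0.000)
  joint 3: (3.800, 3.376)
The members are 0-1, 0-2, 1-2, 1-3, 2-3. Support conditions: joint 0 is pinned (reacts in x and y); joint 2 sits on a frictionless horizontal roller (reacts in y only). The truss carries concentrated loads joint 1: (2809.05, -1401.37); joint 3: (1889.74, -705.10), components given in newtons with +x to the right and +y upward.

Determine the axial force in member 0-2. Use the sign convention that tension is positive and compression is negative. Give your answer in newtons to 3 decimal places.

2977.867

N=4 nodes, M=5 members, R=3 reactions → 2N=8, M+R=8
member 0 (0-1): L=3.8057, (cx,cy)=(0.2901,0.9570)
member 1 (0-2): L=2.6770, (cx,cy)=(1.0000,0.0000)
member 2 (1-2): L=3.9672, (cx,cy)=(0.3965,-0.9180)
member 3 (1-3): L=2.7091, (cx,cy)=(0.9952,-0.0982)
member 4 (2-3): L=3.5579, (cx,cy)=(0.3156,0.9489)
solve A·x = −loads:
  F[0-1] = +5932.2743 N (tension)
  F[0-2] = +2977.8674 N (tension)
  F[1-2] = -7931.6043 N (compression)
  F[1-3] = +2066.7692 N (tension)
  F[2-3] = -529.2221 N (compression)
  Rx@0 = -4698.7900 N
  Ry@0 = -5677.1739 N
  Ry@2 = +7783.6439 N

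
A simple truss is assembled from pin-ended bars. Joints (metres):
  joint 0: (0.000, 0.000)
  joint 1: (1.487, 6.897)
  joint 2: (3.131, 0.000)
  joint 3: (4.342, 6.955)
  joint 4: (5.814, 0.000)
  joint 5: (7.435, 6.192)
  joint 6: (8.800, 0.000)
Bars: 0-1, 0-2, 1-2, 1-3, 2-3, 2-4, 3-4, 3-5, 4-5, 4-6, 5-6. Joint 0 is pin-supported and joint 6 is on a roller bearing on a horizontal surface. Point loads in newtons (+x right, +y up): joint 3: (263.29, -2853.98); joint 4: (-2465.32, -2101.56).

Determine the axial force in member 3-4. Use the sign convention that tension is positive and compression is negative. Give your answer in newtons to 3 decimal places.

-579.979

N=7 nodes, M=11 members, R=3 reactions → 2N=14, M+R=14
member 0 (0-1): L=7.0555, (cx,cy)=(0.2108,0.9775)
member 1 (0-2): L=3.1310, (cx,cy)=(1.0000,0.0000)
member 2 (1-2): L=7.0902, (cx,cy)=(0.2319,-0.9727)
member 3 (1-3): L=2.8556, (cx,cy)=(0.9998,0.0203)
member 4 (2-3): L=7.0596, (cx,cy)=(0.1715,0.9852)
member 5 (2-4): L=2.6830, (cx,cy)=(1.0000,0.0000)
member 6 (3-4): L=7.1091, (cx,cy)=(0.2071,-0.9783)
member 7 (3-5): L=3.1857, (cx,cy)=(0.9709,-0.2395)
member 8 (4-5): L=6.4007, (cx,cy)=(0.2533,0.9674)
member 9 (4-6): L=2.9860, (cx,cy)=(1.0000,0.0000)
member 10 (5-6): L=6.3407, (cx,cy)=(0.2153,-0.9766)
solve A·x = −loads:
  F[0-1] = -1995.6345 N (compression)
  F[0-2] = -1781.4337 N (compression)
  F[1-2] = +1987.0575 N (tension)
  F[1-3] = -881.5140 N (compression)
  F[2-3] = -1961.9862 N (compression)
  F[2-4] = -984.1418 N (compression)
  F[3-4] = -579.9787 N (compression)
  F[3-5] = -1401.8904 N (compression)
  F[4-5] = +2758.9112 N (tension)
  F[4-6] = +662.3801 N (tension)
  F[5-6] = -3076.8744 N (compression)
  Rx@0 = +2202.0300 N
  Ry@0 = +1950.8090 N
  Ry@6 = +3004.7310 N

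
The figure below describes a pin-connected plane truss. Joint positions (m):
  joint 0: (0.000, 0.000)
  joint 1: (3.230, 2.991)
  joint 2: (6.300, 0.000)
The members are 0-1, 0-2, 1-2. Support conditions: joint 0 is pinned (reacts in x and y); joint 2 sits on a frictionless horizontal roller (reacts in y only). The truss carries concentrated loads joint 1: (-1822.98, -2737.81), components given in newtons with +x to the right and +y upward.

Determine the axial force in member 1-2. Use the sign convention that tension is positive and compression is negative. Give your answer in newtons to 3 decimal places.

N=3 nodes, M=3 members, R=3 reactions → 2N=6, M+R=6
member 0 (0-1): L=4.4022, (cx,cy)=(0.7337,0.6794)
member 1 (0-2): L=6.3000, (cx,cy)=(1.0000,0.0000)
member 2 (1-2): L=4.2861, (cx,cy)=(0.7163,-0.6978)
solve A·x = −loads:
  F[0-1] = -3237.4035 N (compression)
  F[0-2] = +552.4043 N (tension)
  F[1-2] = -771.2317 N (compression)
  Rx@0 = +1822.9800 N
  Ry@0 = +2199.6206 N
  Ry@2 = +538.1894 N

-771.232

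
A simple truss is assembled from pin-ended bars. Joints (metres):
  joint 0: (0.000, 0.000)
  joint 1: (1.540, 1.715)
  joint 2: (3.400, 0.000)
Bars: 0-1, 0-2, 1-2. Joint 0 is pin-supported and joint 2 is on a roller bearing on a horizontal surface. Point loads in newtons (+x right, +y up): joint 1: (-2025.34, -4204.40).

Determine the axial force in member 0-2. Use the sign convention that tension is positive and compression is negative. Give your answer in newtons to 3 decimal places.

N=3 nodes, M=3 members, R=3 reactions → 2N=6, M+R=6
member 0 (0-1): L=2.3050, (cx,cy)=(0.6681,0.7440)
member 1 (0-2): L=3.4000, (cx,cy)=(1.0000,0.0000)
member 2 (1-2): L=2.5300, (cx,cy)=(0.7352,-0.6779)
solve A·x = −loads:
  F[0-1] = -4464.3037 N (compression)
  F[0-2] = +957.3746 N (tension)
  F[1-2] = -1302.2277 N (compression)
  Rx@0 = +2025.3400 N
  Ry@0 = +3321.6594 N
  Ry@2 = +882.7406 N

957.375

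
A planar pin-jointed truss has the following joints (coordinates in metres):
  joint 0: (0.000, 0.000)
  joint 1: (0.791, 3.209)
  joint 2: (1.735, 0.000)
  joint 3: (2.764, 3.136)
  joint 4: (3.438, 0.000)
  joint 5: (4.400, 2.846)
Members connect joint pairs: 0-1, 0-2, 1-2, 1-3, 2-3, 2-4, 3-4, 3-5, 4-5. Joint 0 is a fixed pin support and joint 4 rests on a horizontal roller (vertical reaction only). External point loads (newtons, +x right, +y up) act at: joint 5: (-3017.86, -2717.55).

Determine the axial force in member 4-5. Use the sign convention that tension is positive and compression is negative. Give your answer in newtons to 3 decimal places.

-3239.201

N=6 nodes, M=9 members, R=3 reactions → 2N=12, M+R=12
member 0 (0-1): L=3.3051, (cx,cy)=(0.2393,0.9709)
member 1 (0-2): L=1.7350, (cx,cy)=(1.0000,0.0000)
member 2 (1-2): L=3.3450, (cx,cy)=(0.2822,-0.9594)
member 3 (1-3): L=1.9744, (cx,cy)=(0.9993,-0.0370)
member 4 (2-3): L=3.3005, (cx,cy)=(0.3118,0.9502)
member 5 (2-4): L=1.7030, (cx,cy)=(1.0000,0.0000)
member 6 (3-4): L=3.2076, (cx,cy)=(0.2101,-0.9777)
member 7 (3-5): L=1.6615, (cx,cy)=(0.9846,-0.1745)
member 8 (4-5): L=3.0042, (cx,cy)=(0.3202,0.9473)
solve A·x = −loads:
  F[0-1] = -1789.8124 N (compression)
  F[0-2] = -2589.5030 N (compression)
  F[1-2] = +1848.0648 N (tension)
  F[1-3] = -950.5583 N (compression)
  F[2-3] = -1865.9468 N (compression)
  F[2-4] = -1486.2046 N (compression)
  F[3-4] = +2136.5827 N (tension)
  F[3-5] = -2011.4815 N (compression)
  F[4-5] = -3239.2005 N (compression)
  Rx@0 = +3017.8600 N
  Ry@0 = +1737.7971 N
  Ry@4 = +979.7529 N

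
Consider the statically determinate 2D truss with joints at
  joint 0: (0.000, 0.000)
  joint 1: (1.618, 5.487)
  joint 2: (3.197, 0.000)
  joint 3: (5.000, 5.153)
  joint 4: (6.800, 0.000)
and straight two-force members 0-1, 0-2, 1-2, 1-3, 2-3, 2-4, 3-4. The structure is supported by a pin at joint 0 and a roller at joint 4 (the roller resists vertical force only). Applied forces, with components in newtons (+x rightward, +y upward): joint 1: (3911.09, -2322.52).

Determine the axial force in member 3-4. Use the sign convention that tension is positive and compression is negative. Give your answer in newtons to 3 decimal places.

-3928.271

N=5 nodes, M=7 members, R=3 reactions → 2N=10, M+R=10
member 0 (0-1): L=5.7206, (cx,cy)=(0.2828,0.9592)
member 1 (0-2): L=3.1970, (cx,cy)=(1.0000,0.0000)
member 2 (1-2): L=5.7097, (cx,cy)=(0.2765,-0.9610)
member 3 (1-3): L=3.3985, (cx,cy)=(0.9952,-0.0983)
member 4 (2-3): L=5.4593, (cx,cy)=(0.3303,0.9439)
member 5 (2-4): L=3.6030, (cx,cy)=(1.0000,0.0000)
member 6 (3-4): L=5.4583, (cx,cy)=(0.3298,-0.9441)
solve A·x = −loads:
  F[0-1] = +1445.0109 N (tension)
  F[0-2] = +3502.3857 N (tension)
  F[1-2] = -3601.4557 N (compression)
  F[1-3] = -2518.6032 N (compression)
  F[2-3] = +3666.7410 N (tension)
  F[2-4] = +1295.4298 N (tension)
  F[3-4] = -3928.2714 N (compression)
  Rx@0 = -3911.0900 N
  Ry@0 = -1386.0077 N
  Ry@4 = +3708.5277 N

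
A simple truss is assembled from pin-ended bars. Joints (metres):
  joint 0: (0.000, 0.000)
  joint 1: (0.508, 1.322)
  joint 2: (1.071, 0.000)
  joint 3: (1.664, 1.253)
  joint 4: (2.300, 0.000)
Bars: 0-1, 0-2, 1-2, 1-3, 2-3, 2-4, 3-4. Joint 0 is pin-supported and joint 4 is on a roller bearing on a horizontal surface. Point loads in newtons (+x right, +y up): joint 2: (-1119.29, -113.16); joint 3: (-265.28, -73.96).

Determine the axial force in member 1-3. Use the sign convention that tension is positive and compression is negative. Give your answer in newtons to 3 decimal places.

-187.733

N=5 nodes, M=7 members, R=3 reactions → 2N=10, M+R=10
member 0 (0-1): L=1.4162, (cx,cy)=(0.3587,0.9335)
member 1 (0-2): L=1.0710, (cx,cy)=(1.0000,0.0000)
member 2 (1-2): L=1.4369, (cx,cy)=(0.3918,-0.9200)
member 3 (1-3): L=1.1581, (cx,cy)=(0.9982,-0.0596)
member 4 (2-3): L=1.3862, (cx,cy)=(0.4278,0.9039)
member 5 (2-4): L=1.2290, (cx,cy)=(1.0000,0.0000)
member 6 (3-4): L=1.4052, (cx,cy)=(0.4526,-0.8917)
solve A·x = −loads:
  F[0-1] = -241.5096 N (compression)
  F[0-2] = -1297.9417 N (compression)
  F[1-2] = +257.1880 N (tension)
  F[1-3] = -187.7328 N (compression)
  F[2-3] = -136.5925 N (compression)
  F[2-4] = -19.4497 N (compression)
  F[3-4] = +42.9718 N (tension)
  Rx@0 = +1384.5700 N
  Ry@0 = +225.4383 N
  Ry@4 = -38.3183 N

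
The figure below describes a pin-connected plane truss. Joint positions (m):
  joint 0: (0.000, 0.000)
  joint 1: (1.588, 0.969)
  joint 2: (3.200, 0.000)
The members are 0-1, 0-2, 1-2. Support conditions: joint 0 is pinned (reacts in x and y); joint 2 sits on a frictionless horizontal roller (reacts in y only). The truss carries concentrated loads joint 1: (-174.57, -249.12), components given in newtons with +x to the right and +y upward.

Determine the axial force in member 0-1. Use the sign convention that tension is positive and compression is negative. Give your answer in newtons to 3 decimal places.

-342.410

N=3 nodes, M=3 members, R=3 reactions → 2N=6, M+R=6
member 0 (0-1): L=1.8603, (cx,cy)=(0.8536,0.5209)
member 1 (0-2): L=3.2000, (cx,cy)=(1.0000,0.0000)
member 2 (1-2): L=1.8808, (cx,cy)=(0.8571,-0.5152)
solve A·x = −loads:
  F[0-1] = -342.4102 N (compression)
  F[0-2] = +117.7206 N (tension)
  F[1-2] = -137.3523 N (compression)
  Rx@0 = +174.5700 N
  Ry@0 = +178.3562 N
  Ry@2 = +70.7638 N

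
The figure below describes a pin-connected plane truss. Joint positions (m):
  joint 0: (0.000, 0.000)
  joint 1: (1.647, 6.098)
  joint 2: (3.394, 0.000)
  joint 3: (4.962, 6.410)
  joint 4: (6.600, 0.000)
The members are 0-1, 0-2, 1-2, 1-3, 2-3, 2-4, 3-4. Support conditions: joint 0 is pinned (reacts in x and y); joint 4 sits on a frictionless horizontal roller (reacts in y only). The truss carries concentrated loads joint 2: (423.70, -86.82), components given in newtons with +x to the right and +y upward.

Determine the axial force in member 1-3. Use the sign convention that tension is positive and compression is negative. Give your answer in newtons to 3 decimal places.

N=5 nodes, M=7 members, R=3 reactions → 2N=10, M+R=10
member 0 (0-1): L=6.3165, (cx,cy)=(0.2607,0.9654)
member 1 (0-2): L=3.3940, (cx,cy)=(1.0000,0.0000)
member 2 (1-2): L=6.3433, (cx,cy)=(0.2754,-0.9613)
member 3 (1-3): L=3.3296, (cx,cy)=(0.9956,0.0937)
member 4 (2-3): L=6.5990, (cx,cy)=(0.2376,0.9714)
member 5 (2-4): L=3.2060, (cx,cy)=(1.0000,0.0000)
member 6 (3-4): L=6.6160, (cx,cy)=(0.2476,-0.9689)
solve A·x = −loads:
  F[0-1] = -43.6846 N (compression)
  F[0-2] = +435.0906 N (tension)
  F[1-2] = +41.6323 N (tension)
  F[1-3] = -22.9575 N (compression)
  F[2-3] = +48.1775 N (tension)
  F[2-4] = +11.4089 N (tension)
  F[3-4] = -46.0812 N (compression)
  Rx@0 = -423.7000 N
  Ry@0 = +42.1735 N
  Ry@4 = +44.6465 N

-22.957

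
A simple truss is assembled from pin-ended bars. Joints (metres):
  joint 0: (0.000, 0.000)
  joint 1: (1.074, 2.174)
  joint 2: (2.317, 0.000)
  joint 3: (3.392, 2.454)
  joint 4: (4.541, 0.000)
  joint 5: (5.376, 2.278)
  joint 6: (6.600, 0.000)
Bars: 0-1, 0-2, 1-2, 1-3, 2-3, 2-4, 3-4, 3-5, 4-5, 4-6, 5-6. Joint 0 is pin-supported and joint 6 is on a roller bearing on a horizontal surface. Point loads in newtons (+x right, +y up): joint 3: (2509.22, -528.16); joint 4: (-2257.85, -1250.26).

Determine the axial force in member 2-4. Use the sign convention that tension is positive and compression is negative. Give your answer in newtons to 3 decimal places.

N=7 nodes, M=11 members, R=3 reactions → 2N=14, M+R=14
member 0 (0-1): L=2.4248, (cx,cy)=(0.4429,0.8966)
member 1 (0-2): L=2.3170, (cx,cy)=(1.0000,0.0000)
member 2 (1-2): L=2.5043, (cx,cy)=(0.4964,-0.8681)
member 3 (1-3): L=2.3348, (cx,cy)=(0.9928,0.1199)
member 4 (2-3): L=2.6791, (cx,cy)=(0.4012,0.9160)
member 5 (2-4): L=2.2240, (cx,cy)=(1.0000,0.0000)
member 6 (3-4): L=2.7097, (cx,cy)=(0.4240,-0.9056)
member 7 (3-5): L=1.9918, (cx,cy)=(0.9961,-0.0884)
member 8 (4-5): L=2.4262, (cx,cy)=(0.3442,0.9389)
member 9 (4-6): L=2.0590, (cx,cy)=(1.0000,0.0000)
member 10 (5-6): L=2.5860, (cx,cy)=(0.4733,-0.8809)
solve A·x = −loads:
  F[0-1] = +319.2337 N (tension)
  F[0-2] = +109.9752 N (tension)
  F[1-2] = -289.9900 N (compression)
  F[1-3] = +287.4066 N (tension)
  F[2-3] = +274.8415 N (tension)
  F[2-4] = -144.2425 N (compression)
  F[3-4] = -722.1824 N (compression)
  F[3-5] = -1814.4731 N (compression)
  F[4-5] = +2028.1999 N (tension)
  F[4-6] = +1109.3548 N (tension)
  F[5-6] = -2343.7952 N (compression)
  Rx@0 = -251.3700 N
  Ry@0 = -286.2126 N
  Ry@6 = +2064.6326 N

-144.243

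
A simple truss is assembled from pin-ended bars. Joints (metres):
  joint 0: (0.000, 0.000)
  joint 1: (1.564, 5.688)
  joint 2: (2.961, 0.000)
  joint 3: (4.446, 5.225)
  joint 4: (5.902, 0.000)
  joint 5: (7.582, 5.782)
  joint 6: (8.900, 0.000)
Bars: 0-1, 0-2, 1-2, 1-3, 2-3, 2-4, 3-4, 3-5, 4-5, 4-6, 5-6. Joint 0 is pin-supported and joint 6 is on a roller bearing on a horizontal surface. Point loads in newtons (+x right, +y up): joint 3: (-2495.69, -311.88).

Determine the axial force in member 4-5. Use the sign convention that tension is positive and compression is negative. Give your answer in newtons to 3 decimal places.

N=7 nodes, M=11 members, R=3 reactions → 2N=14, M+R=14
member 0 (0-1): L=5.8991, (cx,cy)=(0.2651,0.9642)
member 1 (0-2): L=2.9610, (cx,cy)=(1.0000,0.0000)
member 2 (1-2): L=5.8570, (cx,cy)=(0.2385,-0.9711)
member 3 (1-3): L=2.9190, (cx,cy)=(0.9873,-0.1586)
member 4 (2-3): L=5.4319, (cx,cy)=(0.2734,0.9619)
member 5 (2-4): L=2.9410, (cx,cy)=(1.0000,0.0000)
member 6 (3-4): L=5.4241, (cx,cy)=(0.2684,-0.9633)
member 7 (3-5): L=3.1851, (cx,cy)=(0.9846,0.1749)
member 8 (4-5): L=6.0211, (cx,cy)=(0.2790,0.9603)
member 9 (4-6): L=2.9980, (cx,cy)=(1.0000,0.0000)
member 10 (5-6): L=5.9303, (cx,cy)=(0.2222,-0.9750)
solve A·x = −loads:
  F[0-1] = -1681.4176 N (compression)
  F[0-2] = -2049.9042 N (compression)
  F[1-2] = +1814.7793 N (tension)
  F[1-3] = -889.9064 N (compression)
  F[2-3] = -1832.1995 N (compression)
  F[2-4] = -1116.1566 N (compression)
  F[3-4] = +1491.2445 N (tension)
  F[3-5] = +727.0613 N (tension)
  F[4-5] = -1495.9225 N (compression)
  F[4-6] = -298.4685 N (compression)
  F[5-6] = +1342.9535 N (tension)
  Rx@0 = +2495.6900 N
  Ry@0 = +1621.2465 N
  Ry@6 = -1309.3665 N

-1495.922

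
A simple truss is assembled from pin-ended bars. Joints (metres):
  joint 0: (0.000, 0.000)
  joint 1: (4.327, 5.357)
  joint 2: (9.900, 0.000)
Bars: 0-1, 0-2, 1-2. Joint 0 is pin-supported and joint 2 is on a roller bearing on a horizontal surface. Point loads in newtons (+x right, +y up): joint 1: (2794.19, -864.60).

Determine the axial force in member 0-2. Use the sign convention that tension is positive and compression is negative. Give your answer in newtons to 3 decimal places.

1966.060

N=3 nodes, M=3 members, R=3 reactions → 2N=6, M+R=6
member 0 (0-1): L=6.8862, (cx,cy)=(0.6284,0.7779)
member 1 (0-2): L=9.9000, (cx,cy)=(1.0000,0.0000)
member 2 (1-2): L=7.7302, (cx,cy)=(0.7209,-0.6930)
solve A·x = −loads:
  F[0-1] = +1317.9359 N (tension)
  F[0-2] = +1966.0597 N (tension)
  F[1-2] = -2727.0783 N (compression)
  Rx@0 = -2794.1900 N
  Ry@0 = -1025.2586 N
  Ry@2 = +1889.8586 N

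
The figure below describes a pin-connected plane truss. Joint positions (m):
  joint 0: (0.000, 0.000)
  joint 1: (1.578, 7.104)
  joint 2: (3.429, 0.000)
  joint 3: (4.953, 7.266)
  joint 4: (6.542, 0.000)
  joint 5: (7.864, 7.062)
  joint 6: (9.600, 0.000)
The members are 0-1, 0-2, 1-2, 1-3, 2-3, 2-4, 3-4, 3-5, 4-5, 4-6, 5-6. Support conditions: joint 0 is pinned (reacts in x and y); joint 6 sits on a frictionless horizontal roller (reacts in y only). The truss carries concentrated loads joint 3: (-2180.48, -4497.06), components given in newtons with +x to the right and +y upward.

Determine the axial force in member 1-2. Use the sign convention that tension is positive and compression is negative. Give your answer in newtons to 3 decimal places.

3864.490

N=7 nodes, M=11 members, R=3 reactions → 2N=14, M+R=14
member 0 (0-1): L=7.2771, (cx,cy)=(0.2168,0.9762)
member 1 (0-2): L=3.4290, (cx,cy)=(1.0000,0.0000)
member 2 (1-2): L=7.3412, (cx,cy)=(0.2521,-0.9677)
member 3 (1-3): L=3.3789, (cx,cy)=(0.9988,0.0479)
member 4 (2-3): L=7.4241, (cx,cy)=(0.2053,0.9787)
member 5 (2-4): L=3.1130, (cx,cy)=(1.0000,0.0000)
member 6 (3-4): L=7.4377, (cx,cy)=(0.2136,-0.9769)
member 7 (3-5): L=2.9181, (cx,cy)=(0.9976,-0.0699)
member 8 (4-5): L=7.1847, (cx,cy)=(0.1840,0.9829)
member 9 (4-6): L=3.0580, (cx,cy)=(1.0000,0.0000)
member 10 (5-6): L=7.2722, (cx,cy)=(0.2387,-0.9711)
solve A·x = −loads:
  F[0-1] = -3920.4913 N (compression)
  F[0-2] = -1330.3483 N (compression)
  F[1-2] = +3864.4897 N (tension)
  F[1-3] = -1826.6212 N (compression)
  F[2-3] = -3821.0046 N (compression)
  F[2-4] = +428.4060 N (tension)
  F[3-4] = -665.1438 N (compression)
  F[3-5] = -287.0064 N (compression)
  F[4-5] = +661.0746 N (tension)
  F[4-6] = +164.6646 N (tension)
  F[5-6] = -689.7934 N (compression)
  Rx@0 = +2180.4800 N
  Ry@0 = +3827.2089 N
  Ry@6 = +669.8511 N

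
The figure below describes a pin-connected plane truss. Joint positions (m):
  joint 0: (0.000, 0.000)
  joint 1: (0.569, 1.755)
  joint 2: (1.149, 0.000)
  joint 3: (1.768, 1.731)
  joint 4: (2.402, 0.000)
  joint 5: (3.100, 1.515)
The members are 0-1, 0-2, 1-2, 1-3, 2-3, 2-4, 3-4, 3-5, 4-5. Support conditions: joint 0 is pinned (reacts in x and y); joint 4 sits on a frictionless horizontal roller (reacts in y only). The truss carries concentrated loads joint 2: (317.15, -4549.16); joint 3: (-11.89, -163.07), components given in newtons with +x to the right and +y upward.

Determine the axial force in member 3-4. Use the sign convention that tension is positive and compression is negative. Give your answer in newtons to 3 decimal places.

-2436.165

N=6 nodes, M=9 members, R=3 reactions → 2N=12, M+R=12
member 0 (0-1): L=1.8449, (cx,cy)=(0.3084,0.9513)
member 1 (0-2): L=1.1490, (cx,cy)=(1.0000,0.0000)
member 2 (1-2): L=1.8484, (cx,cy)=(0.3138,-0.9495)
member 3 (1-3): L=1.1992, (cx,cy)=(0.9998,-0.0200)
member 4 (2-3): L=1.8383, (cx,cy)=(0.3367,0.9416)
member 5 (2-4): L=1.2530, (cx,cy)=(1.0000,0.0000)
member 6 (3-4): L=1.8435, (cx,cy)=(0.3439,-0.9390)
member 7 (3-5): L=1.3494, (cx,cy)=(0.9871,-0.1601)
member 8 (4-5): L=1.6681, (cx,cy)=(0.4184,0.9082)
solve A·x = −loads:
  F[0-1] = -2548.9261 N (compression)
  F[0-2] = +1091.3792 N (tension)
  F[1-2] = +2587.3424 N (tension)
  F[1-3] = -1598.3270 N (compression)
  F[2-3] = +2222.2658 N (tension)
  F[2-4] = +837.8457 N (tension)
  F[3-4] = -2436.1652 N (compression)
  F[3-5] = -0.0000 N (tension)
  F[4-5] = +0.0000 N (tension)
  Rx@0 = -305.2600 N
  Ry@0 = +2424.6734 N
  Ry@4 = +2287.5566 N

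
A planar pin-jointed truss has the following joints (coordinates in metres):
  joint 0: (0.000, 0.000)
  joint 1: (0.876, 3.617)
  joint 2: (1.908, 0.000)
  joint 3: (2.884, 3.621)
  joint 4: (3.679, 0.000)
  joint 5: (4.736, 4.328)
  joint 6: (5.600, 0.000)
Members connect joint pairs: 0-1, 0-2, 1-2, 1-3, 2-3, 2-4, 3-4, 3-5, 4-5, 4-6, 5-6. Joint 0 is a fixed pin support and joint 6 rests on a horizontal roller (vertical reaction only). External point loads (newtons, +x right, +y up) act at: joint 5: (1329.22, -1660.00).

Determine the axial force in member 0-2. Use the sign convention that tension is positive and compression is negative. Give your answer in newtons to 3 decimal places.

N=7 nodes, M=11 members, R=3 reactions → 2N=14, M+R=14
member 0 (0-1): L=3.7216, (cx,cy)=(0.2354,0.9719)
member 1 (0-2): L=1.9080, (cx,cy)=(1.0000,0.0000)
member 2 (1-2): L=3.7613, (cx,cy)=(0.2744,-0.9616)
member 3 (1-3): L=2.0080, (cx,cy)=(1.0000,0.0020)
member 4 (2-3): L=3.7502, (cx,cy)=(0.2603,0.9655)
member 5 (2-4): L=1.7710, (cx,cy)=(1.0000,0.0000)
member 6 (3-4): L=3.7072, (cx,cy)=(0.2144,-0.9767)
member 7 (3-5): L=1.9824, (cx,cy)=(0.9342,0.3566)
member 8 (4-5): L=4.4552, (cx,cy)=(0.2373,0.9714)
member 9 (4-6): L=1.9210, (cx,cy)=(1.0000,0.0000)
member 10 (5-6): L=4.4134, (cx,cy)=(0.1958,-0.9807)
solve A·x = −loads:
  F[0-1] = +793.4778 N (tension)
  F[0-2] = +1142.4475 N (tension)
  F[1-2] = -801.1165 N (compression)
  F[1-3] = +406.5756 N (tension)
  F[2-3] = +797.8666 N (tension)
  F[2-4] = +714.9998 N (tension)
  F[3-4] = -506.9946 N (compression)
  F[3-5] = +773.8299 N (tension)
  F[4-5] = +509.7542 N (tension)
  F[4-6] = +485.3378 N (tension)
  F[5-6] = -2479.1537 N (compression)
  Rx@0 = -1329.2200 N
  Ry@0 = -771.1829 N
  Ry@6 = +2431.1829 N

1142.447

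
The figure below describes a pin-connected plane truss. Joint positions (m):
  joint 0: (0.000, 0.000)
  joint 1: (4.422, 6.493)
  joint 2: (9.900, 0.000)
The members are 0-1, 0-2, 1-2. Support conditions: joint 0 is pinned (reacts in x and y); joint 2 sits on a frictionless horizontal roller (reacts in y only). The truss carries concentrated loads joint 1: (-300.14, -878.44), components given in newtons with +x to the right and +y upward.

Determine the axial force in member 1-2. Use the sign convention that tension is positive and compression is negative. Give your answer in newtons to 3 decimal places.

-255.810

N=3 nodes, M=3 members, R=3 reactions → 2N=6, M+R=6
member 0 (0-1): L=7.8558, (cx,cy)=(0.5629,0.8265)
member 1 (0-2): L=9.9000, (cx,cy)=(1.0000,0.0000)
member 2 (1-2): L=8.4951, (cx,cy)=(0.6448,-0.7643)
solve A·x = −loads:
  F[0-1] = -826.2528 N (compression)
  F[0-2] = +164.9563 N (tension)
  F[1-2] = -255.8101 N (compression)
  Rx@0 = +300.1400 N
  Ry@0 = +682.9195 N
  Ry@2 = +195.5205 N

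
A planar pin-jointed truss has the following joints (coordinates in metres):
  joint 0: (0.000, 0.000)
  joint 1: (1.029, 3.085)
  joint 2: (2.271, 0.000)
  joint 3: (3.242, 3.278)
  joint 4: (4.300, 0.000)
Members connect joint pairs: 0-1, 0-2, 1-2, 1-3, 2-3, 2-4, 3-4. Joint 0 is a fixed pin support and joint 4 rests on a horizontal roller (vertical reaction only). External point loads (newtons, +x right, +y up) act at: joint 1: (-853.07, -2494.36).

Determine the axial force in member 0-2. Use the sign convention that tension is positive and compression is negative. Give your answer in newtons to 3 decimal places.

-16.034

N=5 nodes, M=7 members, R=3 reactions → 2N=10, M+R=10
member 0 (0-1): L=3.2521, (cx,cy)=(0.3164,0.9486)
member 1 (0-2): L=2.2710, (cx,cy)=(1.0000,0.0000)
member 2 (1-2): L=3.3256, (cx,cy)=(0.3735,-0.9276)
member 3 (1-3): L=2.2214, (cx,cy)=(0.9962,0.0869)
member 4 (2-3): L=3.4188, (cx,cy)=(0.2840,0.9588)
member 5 (2-4): L=2.0290, (cx,cy)=(1.0000,0.0000)
member 6 (3-4): L=3.4445, (cx,cy)=(0.3072,-0.9517)
solve A·x = −loads:
  F[0-1] = -2645.3978 N (compression)
  F[0-2] = -16.0337 N (compression)
  F[1-2] = +17.2048 N (tension)
  F[1-3] = +9.6448 N (tension)
  F[2-3] = -16.6454 N (compression)
  F[2-4] = -4.8807 N (compression)
  F[3-4] = +15.8901 N (tension)
  Rx@0 = +853.0700 N
  Ry@0 = +2509.4820 N
  Ry@4 = -15.1220 N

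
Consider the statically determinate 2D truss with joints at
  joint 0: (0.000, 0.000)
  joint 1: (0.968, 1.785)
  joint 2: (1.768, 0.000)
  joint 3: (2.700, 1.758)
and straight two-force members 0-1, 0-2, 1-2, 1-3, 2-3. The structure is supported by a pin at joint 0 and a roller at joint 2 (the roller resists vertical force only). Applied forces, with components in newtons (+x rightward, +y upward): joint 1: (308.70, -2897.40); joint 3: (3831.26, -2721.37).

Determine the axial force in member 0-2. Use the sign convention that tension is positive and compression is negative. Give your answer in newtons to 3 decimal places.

1838.026

N=4 nodes, M=5 members, R=3 reactions → 2N=8, M+R=8
member 0 (0-1): L=2.0306, (cx,cy)=(0.4767,0.8791)
member 1 (0-2): L=1.7680, (cx,cy)=(1.0000,0.0000)
member 2 (1-2): L=1.9561, (cx,cy)=(0.4090,-0.9125)
member 3 (1-3): L=1.7322, (cx,cy)=(0.9999,-0.0156)
member 4 (2-3): L=1.9898, (cx,cy)=(0.4684,0.8835)
solve A·x = −loads:
  F[0-1] = +4828.7792 N (tension)
  F[0-2] = +1838.0257 N (tension)
  F[1-2] = -7916.0477 N (compression)
  F[1-3] = +5231.3949 N (tension)
  F[2-3] = -2987.8573 N (compression)
  Rx@0 = -4139.9600 N
  Ry@0 = -4244.7859 N
  Ry@2 = +9863.5559 N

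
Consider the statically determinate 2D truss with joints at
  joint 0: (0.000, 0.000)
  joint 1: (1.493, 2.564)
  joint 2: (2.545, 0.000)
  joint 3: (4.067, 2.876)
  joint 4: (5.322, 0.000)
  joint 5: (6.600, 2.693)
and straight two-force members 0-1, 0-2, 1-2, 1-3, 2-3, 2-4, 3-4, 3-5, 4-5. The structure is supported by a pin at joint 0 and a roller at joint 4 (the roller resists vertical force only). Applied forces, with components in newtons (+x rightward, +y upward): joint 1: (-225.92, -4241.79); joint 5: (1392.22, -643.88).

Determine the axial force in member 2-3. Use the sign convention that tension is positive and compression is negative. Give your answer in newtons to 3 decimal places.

2236.733

N=6 nodes, M=9 members, R=3 reactions → 2N=12, M+R=12
member 0 (0-1): L=2.9670, (cx,cy)=(0.5032,0.8642)
member 1 (0-2): L=2.5450, (cx,cy)=(1.0000,0.0000)
member 2 (1-2): L=2.7714, (cx,cy)=(0.3796,-0.9252)
member 3 (1-3): L=2.5928, (cx,cy)=(0.9927,0.1203)
member 4 (2-3): L=3.2539, (cx,cy)=(0.4677,0.8839)
member 5 (2-4): L=2.7770, (cx,cy)=(1.0000,0.0000)
member 6 (3-4): L=3.1379, (cx,cy)=(0.3999,-0.9165)
member 7 (3-5): L=2.5396, (cx,cy)=(0.9974,-0.0721)
member 8 (4-5): L=2.9809, (cx,cy)=(0.4287,0.9034)
solve A·x = −loads:
  F[0-1] = -2663.3286 N (compression)
  F[0-2] = +2506.4877 N (tension)
  F[1-2] = -2136.8993 N (compression)
  F[1-3] = -305.3450 N (compression)
  F[2-3] = +2236.7326 N (tension)
  F[2-4] = +649.1224 N (tension)
  F[3-4] = -2246.2965 N (compression)
  F[3-5] = +1645.7807 N (tension)
  F[4-5] = -581.4367 N (compression)
  Rx@0 = -1166.3000 N
  Ry@0 = +2301.5681 N
  Ry@4 = +2584.1019 N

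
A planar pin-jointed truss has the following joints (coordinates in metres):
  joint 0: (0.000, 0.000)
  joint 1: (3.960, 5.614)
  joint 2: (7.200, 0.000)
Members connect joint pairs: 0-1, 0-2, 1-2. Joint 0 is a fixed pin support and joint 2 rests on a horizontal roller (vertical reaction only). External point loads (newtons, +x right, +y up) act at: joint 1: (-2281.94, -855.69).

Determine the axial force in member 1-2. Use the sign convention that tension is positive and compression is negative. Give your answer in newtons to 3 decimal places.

N=3 nodes, M=3 members, R=3 reactions → 2N=6, M+R=6
member 0 (0-1): L=6.8701, (cx,cy)=(0.5764,0.8172)
member 1 (0-2): L=7.2000, (cx,cy)=(1.0000,0.0000)
member 2 (1-2): L=6.4819, (cx,cy)=(0.4999,-0.8661)
solve A·x = −loads:
  F[0-1] = -2648.6074 N (compression)
  F[0-2] = -755.2593 N (compression)
  F[1-2] = +1510.9536 N (tension)
  Rx@0 = +2281.9400 N
  Ry@0 = +2164.3398 N
  Ry@2 = -1308.6498 N

1510.954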